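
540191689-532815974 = 7375715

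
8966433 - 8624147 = 342286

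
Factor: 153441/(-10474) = -1 * 2^(-1) * 3^3 * 5237^(-1) * 5683^1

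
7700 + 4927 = 12627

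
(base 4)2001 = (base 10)129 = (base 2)10000001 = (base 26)4p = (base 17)7a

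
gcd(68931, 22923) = 81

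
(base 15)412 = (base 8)1625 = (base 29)12i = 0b1110010101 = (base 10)917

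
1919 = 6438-4519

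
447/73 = 6 + 9/73 ≈ 6.12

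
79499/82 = 969 + 1/2 = 969.50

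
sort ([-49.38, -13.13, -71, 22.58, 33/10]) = [-71, -49.38, -13.13, 33/10, 22.58]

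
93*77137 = 7173741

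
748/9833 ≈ 0.0761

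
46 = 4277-4231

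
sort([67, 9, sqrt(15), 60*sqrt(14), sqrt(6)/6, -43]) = [-43, sqrt(6)/6, sqrt(15), 9, 67, 60*sqrt(14)]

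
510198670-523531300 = -13332630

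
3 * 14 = 42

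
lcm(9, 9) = 9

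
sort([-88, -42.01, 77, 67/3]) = [-88, -42.01, 67/3, 77]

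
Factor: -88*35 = -1*2^3*5^1*7^1*11^1 = -3080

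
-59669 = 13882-73551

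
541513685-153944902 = 387568783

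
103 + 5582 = 5685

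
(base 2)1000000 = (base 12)54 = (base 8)100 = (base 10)64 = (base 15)44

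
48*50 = 2400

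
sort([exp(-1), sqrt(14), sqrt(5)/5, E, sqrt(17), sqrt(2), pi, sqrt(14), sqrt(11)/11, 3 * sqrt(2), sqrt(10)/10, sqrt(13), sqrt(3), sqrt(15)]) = [sqrt(11)/11, sqrt(10)/10, exp(-1), sqrt(5)/5, sqrt(2), sqrt(3), E, pi, sqrt(13), sqrt(14), sqrt(14), sqrt(15), sqrt(17), 3 * sqrt(2)]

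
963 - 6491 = -5528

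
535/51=10+25/51 ≈ 10.49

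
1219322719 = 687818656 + 531504063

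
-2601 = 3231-5832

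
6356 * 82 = 521192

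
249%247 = 2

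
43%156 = 43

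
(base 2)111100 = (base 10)60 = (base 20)30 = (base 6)140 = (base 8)74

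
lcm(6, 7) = 42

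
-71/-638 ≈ 0.111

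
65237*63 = 4109931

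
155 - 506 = -351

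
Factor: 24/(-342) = -1*2^2*3^(-1)*19^(-1) = -4/57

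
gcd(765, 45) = 45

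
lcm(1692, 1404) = 65988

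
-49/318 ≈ -0.154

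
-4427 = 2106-6533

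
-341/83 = -4 - 9/83≈-4.11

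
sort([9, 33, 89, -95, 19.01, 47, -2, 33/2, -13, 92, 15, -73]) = [-95, -73, -13, -2, 9, 15, 33/2, 19.01, 33, 47, 89, 92]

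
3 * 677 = 2031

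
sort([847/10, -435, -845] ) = [-845, -435, 847/10] 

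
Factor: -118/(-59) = 2^1 = 2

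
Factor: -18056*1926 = -1*2^4*3^2*37^1*61^1*107^1 = -34775856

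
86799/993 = 28933/331 ≈ 87.41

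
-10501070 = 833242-11334312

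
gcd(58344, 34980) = 132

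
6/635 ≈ 0.00945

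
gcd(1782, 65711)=1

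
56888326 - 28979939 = 27908387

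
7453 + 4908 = 12361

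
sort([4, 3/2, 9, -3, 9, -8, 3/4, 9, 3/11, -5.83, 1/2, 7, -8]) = [-8, -8, -5.83, -3, 3/11, 1/2, 3/4, 3/2, 4, 7, 9, 9, 9]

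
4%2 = 0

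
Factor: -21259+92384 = 5^3 * 569^1 = 71125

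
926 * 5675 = 5255050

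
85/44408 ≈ 0.00191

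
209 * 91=19019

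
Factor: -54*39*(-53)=2^1*3^4*13^1*53^1=111618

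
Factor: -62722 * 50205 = -1 * 2^1 * 3^1 * 5^1 * 11^1 * 2851^1 * 3347^1 = -3148958010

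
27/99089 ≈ 0.000272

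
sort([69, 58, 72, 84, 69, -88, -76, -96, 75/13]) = [-96, -88, -76, 75/13, 58, 69, 69, 72, 84]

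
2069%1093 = 976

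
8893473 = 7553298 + 1340175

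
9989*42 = 419538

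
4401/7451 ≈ 0.591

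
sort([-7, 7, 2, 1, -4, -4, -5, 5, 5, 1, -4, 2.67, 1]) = [-7, -5, -4, -4, -4, 1, 1, 1, 2, 2.67, 5, 5, 7]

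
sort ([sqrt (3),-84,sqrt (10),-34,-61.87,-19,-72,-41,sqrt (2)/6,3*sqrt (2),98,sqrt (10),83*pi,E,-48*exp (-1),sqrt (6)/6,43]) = [-84,-72,-61.87,-41,-34,-19,-48*exp (-1),sqrt (2)/6,sqrt (6)/6,sqrt (3),E,sqrt (10),sqrt (10),3*sqrt (2),43,98,83*pi]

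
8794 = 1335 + 7459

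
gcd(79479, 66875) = 1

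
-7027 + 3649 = -3378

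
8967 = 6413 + 2554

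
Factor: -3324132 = -1 * 2^2 * 3^3 * 7^1 * 4397^1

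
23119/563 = 41 + 36/563 ≈ 41.06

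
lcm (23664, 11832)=23664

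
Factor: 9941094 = 2^1*3^2*552283^1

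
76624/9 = 8513 + 7/9 ≈ 8513.78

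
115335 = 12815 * 9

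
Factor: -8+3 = -1*5^1 = -5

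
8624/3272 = 2 + 260/409 ≈ 2.64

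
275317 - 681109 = -405792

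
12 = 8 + 4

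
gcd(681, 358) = 1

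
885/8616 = 295/2872 ≈ 0.103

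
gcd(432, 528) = 48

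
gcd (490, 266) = 14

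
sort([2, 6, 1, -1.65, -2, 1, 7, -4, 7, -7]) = [-7, -4, -2, -1.65, 1, 1, 2, 6, 7, 7]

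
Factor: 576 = 2^6*3^2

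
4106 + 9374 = 13480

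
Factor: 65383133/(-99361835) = -1 * 5^(-1) * 37^(-1) * 537091^(-1) * 65383133^1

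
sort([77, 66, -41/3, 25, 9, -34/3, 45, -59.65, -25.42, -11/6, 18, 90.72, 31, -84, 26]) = [-84, -59.65, -25.42, -41/3, -34/3, -11/6, 9, 18, 25, 26, 31, 45, 66, 77, 90.72]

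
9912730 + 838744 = 10751474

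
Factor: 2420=2^2 * 5^1 * 11^2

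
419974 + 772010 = 1191984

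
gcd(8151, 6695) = 13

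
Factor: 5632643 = 71^1 * 79333^1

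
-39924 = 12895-52819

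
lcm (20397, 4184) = 163176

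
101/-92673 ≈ -0.00109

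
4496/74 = 60 + 28/37 ≈ 60.76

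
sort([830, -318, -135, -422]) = [-422, -318, -135, 830]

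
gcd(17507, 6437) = 41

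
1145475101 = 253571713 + 891903388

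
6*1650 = 9900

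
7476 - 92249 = -84773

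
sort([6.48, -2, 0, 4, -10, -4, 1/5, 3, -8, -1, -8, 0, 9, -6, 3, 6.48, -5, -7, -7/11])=[-10, -8, -8, -7, -6, -5, -4, -2, -1, -7/11, 0, 0, 1/5, 3, 3, 4, 6.48, 6.48, 9]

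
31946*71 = 2268166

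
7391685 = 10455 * 707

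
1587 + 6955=8542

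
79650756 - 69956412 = 9694344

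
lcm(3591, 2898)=165186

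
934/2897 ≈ 0.322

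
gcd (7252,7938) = 98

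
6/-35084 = -3/17542 ≈ -0.000171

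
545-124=421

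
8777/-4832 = -1 - 3945/4832 ≈ -1.82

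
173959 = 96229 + 77730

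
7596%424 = 388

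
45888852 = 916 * 50097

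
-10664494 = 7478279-18142773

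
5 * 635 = 3175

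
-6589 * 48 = -316272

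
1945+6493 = 8438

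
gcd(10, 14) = 2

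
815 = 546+269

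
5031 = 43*117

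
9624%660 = 384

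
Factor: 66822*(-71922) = -1*2^2*3^2*7^1*37^1*43^1*11987^1 = -4805971884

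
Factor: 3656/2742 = 2^2*3^(-1) = 4/3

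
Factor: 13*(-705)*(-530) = 2^1*3^1*5^2*13^1*47^1*53^1 = 4857450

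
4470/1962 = 745/327 ≈ 2.28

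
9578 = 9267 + 311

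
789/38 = 20 + 29/38 ≈ 20.76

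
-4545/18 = -252 - 1/2 = -252.50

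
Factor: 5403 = 3^1 * 1801^1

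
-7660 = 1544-9204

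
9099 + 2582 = 11681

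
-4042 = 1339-5381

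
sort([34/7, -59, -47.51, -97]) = [-97, -59, -47.51, 34/7]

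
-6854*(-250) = 1713500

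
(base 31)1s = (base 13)47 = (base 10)59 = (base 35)1o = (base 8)73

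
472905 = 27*17515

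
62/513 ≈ 0.121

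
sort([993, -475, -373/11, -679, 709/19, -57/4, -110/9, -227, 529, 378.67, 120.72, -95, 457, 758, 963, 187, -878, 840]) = [-878, -679, -475, -227, -95, -373/11, -57/4, -110/9, 709/19, 120.72, 187, 378.67, 457, 529, 758, 840, 963, 993]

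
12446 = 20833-8387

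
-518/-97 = 5 + 33/97 ≈ 5.34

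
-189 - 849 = -1038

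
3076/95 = 32 + 36/95 ≈ 32.38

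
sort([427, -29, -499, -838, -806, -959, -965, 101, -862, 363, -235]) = [-965, -959, -862, -838, -806, -499, -235, -29, 101, 363, 427]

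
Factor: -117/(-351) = 3^(-1) = 1/3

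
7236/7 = 1033 + 5/7 ≈ 1033.71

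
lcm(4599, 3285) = 22995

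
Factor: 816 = 2^4*3^1*17^1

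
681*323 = 219963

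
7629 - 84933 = -77304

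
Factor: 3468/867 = 2^2 = 4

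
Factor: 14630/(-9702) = -1*3^(-2)*5^1*7^(-1)*19^1 = -95/63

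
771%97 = 92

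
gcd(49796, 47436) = 236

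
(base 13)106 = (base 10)175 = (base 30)5p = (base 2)10101111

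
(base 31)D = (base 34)D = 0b1101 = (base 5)23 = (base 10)13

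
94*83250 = 7825500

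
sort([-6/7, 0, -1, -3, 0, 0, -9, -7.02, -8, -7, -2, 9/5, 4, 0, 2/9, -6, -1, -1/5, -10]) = [-10, -9, -8, -7.02, -7, -6, -3, -2, -1, -1, -6/7, -1/5, 0, 0, 0, 0, 2/9, 9/5, 4]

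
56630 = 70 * 809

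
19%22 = 19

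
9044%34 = 0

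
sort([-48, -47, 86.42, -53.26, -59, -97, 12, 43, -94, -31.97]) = [-97, -94, -59, -53.26, -48, -47, -31.97, 12, 43, 86.42]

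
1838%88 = 78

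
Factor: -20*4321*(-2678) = 2^3*5^1*13^1*29^1*103^1*149^1 = 231432760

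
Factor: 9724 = 2^2 * 11^1 * 13^1 * 17^1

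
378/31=12 + 6/31≈12.19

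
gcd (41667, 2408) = 43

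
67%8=3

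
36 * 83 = 2988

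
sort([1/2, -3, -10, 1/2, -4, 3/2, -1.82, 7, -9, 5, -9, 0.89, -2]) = [-10, -9, -9, -4, -3, -2, -1.82, 1/2, 1/2, 0.89, 3/2, 5, 7]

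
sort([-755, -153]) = [-755, -153]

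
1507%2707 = 1507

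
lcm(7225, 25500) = 433500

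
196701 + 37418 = 234119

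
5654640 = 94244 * 60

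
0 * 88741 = 0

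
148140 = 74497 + 73643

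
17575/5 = 3515 = 3515.00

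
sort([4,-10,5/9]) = [-10,5/9,4]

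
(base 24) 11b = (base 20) 1ab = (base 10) 611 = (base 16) 263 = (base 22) 15h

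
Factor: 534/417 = 2^1 * 89^1 * 139^(-1) = 178/139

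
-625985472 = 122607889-748593361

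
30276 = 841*36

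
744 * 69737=51884328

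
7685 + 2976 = 10661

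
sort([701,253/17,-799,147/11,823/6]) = [-799,147/11,253/17,823/6,701]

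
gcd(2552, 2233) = 319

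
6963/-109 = -63 - 96/109 ≈ -63.88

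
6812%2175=287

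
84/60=1 + 2/5=1.40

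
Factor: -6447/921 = -1 * 7^1 = -7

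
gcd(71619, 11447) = 1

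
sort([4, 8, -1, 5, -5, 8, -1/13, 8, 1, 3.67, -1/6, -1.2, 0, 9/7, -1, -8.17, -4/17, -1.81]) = [-8.17, -5, -1.81, -1.2, -1, -1, -4/17, -1/6, -1/13, 0, 1, 9/7, 3.67, 4, 5, 8, 8, 8]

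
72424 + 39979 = 112403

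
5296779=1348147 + 3948632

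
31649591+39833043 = 71482634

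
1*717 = 717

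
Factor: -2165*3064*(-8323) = 2^3*5^1*7^1*29^1*41^1*383^1*433^1 = 55211119880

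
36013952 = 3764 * 9568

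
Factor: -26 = -1*2^1*13^1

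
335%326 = 9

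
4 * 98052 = 392208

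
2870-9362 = -6492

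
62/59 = 1 + 3/59 ≈ 1.05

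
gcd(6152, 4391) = 1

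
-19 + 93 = 74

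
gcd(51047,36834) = 1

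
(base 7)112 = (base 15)3d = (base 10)58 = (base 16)3a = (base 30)1s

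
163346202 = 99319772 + 64026430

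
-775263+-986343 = -1761606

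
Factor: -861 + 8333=2^4*467^1=7472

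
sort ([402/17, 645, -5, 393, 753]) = [-5, 402/17, 393, 645, 753]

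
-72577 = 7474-80051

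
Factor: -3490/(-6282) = 3^(-2) * 5^1 = 5/9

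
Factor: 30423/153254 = 2^ (-1)*3^1*19^ (-1)*37^ (-1)*109^ (-1)*10141^1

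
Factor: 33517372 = 2^2*7^2*171007^1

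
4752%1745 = 1262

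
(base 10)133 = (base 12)b1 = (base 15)8d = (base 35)3s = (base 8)205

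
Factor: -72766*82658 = -1*2^2*37^1*1117^1*36383^1 = -6014692028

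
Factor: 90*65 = 2^1*3^2*5^2*13^1 = 5850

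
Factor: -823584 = -1 * 2^5 * 3^1 * 23^1 * 373^1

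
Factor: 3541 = 3541^1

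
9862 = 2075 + 7787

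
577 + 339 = 916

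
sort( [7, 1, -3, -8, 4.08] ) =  [-8, -3, 1, 4.08, 7] 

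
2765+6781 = 9546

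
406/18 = 203/9 ≈ 22.56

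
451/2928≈0.154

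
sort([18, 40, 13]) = [13, 18, 40]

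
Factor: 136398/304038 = 3^(-1) * 7^(-1) * 19^(-1) * 179^1 = 179/399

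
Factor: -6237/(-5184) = 2^(-6)*7^1*11^1 = 77/64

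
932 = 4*233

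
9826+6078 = 15904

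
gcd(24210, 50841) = 2421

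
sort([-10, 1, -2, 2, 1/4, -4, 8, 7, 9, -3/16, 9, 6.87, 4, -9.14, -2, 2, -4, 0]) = [-10, -9.14, -4, -4, -2, -2, -3/16, 0, 1/4, 1, 2, 2, 4, 6.87, 7, 8, 9, 9]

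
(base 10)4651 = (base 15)15a1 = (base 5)122101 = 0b1001000101011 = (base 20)bcb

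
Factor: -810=-1*2^1*3^4*5^1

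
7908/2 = 3954 = 3954.00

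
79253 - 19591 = 59662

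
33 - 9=24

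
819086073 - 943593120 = -124507047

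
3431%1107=110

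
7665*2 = 15330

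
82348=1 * 82348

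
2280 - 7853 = -5573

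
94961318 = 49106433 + 45854885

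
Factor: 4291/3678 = 2^(-1) * 3^(-1) * 7^1 = 7/6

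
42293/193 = 219 + 26/193 ≈ 219.13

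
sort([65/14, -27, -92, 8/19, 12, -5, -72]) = [-92, -72, -27, -5, 8/19, 65/14, 12]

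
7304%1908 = 1580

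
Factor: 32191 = 32191^1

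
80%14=10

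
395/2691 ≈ 0.147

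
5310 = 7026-1716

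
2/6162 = 1/3081 ≈ 0.000325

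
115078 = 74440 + 40638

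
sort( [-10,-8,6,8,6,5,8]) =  [-10,-8,5,6,6,8,8]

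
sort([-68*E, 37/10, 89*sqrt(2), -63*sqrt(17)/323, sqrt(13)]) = [-68*E, -63*sqrt(17)/323, sqrt(13), 37/10, 89*sqrt(2)]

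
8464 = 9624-1160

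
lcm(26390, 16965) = 237510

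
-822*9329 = -7668438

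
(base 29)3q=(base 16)71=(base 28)41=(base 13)89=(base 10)113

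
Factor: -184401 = -1 * 3^2 * 7^1 * 2927^1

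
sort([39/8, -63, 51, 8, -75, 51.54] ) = [-75, -63, 39/8, 8, 51, 51.54] 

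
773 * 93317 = 72134041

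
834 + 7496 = 8330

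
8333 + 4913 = 13246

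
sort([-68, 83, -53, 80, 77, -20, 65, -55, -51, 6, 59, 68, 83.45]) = [-68, -55, -53, -51, -20, 6, 59, 65, 68, 77, 80, 83, 83.45]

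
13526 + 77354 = 90880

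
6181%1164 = 361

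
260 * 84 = 21840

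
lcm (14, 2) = 14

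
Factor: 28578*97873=2^1*3^1*11^1*97^1*433^1*1009^1=2797014594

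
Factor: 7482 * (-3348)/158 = -1 * 2^2 * 3^4 * 29^1 * 31^1 * 43^1 * 79^(-1) = -12524868/79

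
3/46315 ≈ 0.0000648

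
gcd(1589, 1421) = 7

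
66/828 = 11/138 ≈ 0.0797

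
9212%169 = 86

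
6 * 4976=29856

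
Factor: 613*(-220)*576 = -1*2^8*3^2*5^1*11^1*613^1 = -77679360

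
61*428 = 26108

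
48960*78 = 3818880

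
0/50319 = 0 = 0.00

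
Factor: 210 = 2^1*3^1*5^1*7^1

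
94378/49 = 1926+4/49 ≈ 1926.08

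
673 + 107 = 780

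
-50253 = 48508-98761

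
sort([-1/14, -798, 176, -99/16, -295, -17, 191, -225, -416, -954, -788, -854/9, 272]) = [-954, -798, -788, -416, -295, -225, -854/9, -17, -99/16, -1/14, 176, 191, 272]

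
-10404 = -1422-8982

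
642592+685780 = 1328372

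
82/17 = 4+14/17 ≈ 4.82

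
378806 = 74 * 5119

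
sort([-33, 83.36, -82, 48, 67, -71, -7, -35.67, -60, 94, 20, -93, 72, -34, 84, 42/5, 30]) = [-93, -82, -71, -60, -35.67, -34, -33, -7, 42/5, 20, 30, 48, 67, 72, 83.36, 84, 94]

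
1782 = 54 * 33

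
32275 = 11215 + 21060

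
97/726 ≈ 0.134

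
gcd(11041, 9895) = 1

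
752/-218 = -376/109 ≈ -3.45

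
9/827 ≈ 0.0109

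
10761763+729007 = 11490770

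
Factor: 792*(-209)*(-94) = 2^4*3^2*11^2*19^1*47^1 = 15559632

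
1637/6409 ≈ 0.255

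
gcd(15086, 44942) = 2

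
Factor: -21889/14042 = -1*2^(-1)*17^(-1)*53^1 = -53/34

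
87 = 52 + 35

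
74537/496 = 150 + 137/496 ≈ 150.28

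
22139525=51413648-29274123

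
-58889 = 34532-93421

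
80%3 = 2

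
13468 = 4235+9233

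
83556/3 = 27852 = 27852.00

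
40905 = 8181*5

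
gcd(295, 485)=5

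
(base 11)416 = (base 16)1f5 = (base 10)501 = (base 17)1c8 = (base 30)gl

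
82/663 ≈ 0.124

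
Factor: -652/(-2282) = 2^1*7^(-1) = 2/7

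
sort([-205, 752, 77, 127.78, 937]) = [-205, 77, 127.78, 752, 937]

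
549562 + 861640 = 1411202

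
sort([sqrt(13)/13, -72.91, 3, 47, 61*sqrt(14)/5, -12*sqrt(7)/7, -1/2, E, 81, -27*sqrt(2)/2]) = [-72.91, -27*sqrt(2)/2, -12*sqrt(7)/7, -1/2, sqrt(13)/13, E, 3, 61*sqrt(14)/5, 47, 81]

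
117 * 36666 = 4289922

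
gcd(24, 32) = 8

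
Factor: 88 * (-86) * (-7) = 2^4 * 7^1 * 11^1 * 43^1 = 52976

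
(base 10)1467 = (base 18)499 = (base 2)10110111011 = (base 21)36i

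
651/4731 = 217/1577 ≈ 0.138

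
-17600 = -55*320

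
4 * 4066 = 16264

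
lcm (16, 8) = 16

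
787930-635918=152012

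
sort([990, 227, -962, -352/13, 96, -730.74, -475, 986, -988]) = [-988, -962, -730.74, -475, -352/13, 96, 227, 986, 990]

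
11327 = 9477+1850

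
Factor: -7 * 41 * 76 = -1 * 2^2 * 7^1 * 19^1 * 41^1 = -21812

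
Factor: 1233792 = 2^7 * 3^4 * 7^1 * 17^1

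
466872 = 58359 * 8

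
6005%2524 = 957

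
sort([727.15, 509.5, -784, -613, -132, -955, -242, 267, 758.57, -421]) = [-955, -784, -613, -421, -242, -132, 267, 509.5, 727.15, 758.57]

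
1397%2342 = 1397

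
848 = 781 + 67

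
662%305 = 52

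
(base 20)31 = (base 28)25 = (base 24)2d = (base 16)3d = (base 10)61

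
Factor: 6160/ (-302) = -1*2^3*5^1*7^1*11^1*151^ (-1) = -3080/151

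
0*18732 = 0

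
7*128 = 896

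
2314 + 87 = 2401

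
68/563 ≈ 0.121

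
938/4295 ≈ 0.218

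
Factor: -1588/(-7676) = 19^(-1)*101^(-1)*397^1 = 397/1919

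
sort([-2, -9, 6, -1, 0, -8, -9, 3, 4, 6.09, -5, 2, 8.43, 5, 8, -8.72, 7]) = [-9, -9, -8.72, -8, -5, -2, -1, 0, 2, 3, 4, 5, 6, 6.09, 7, 8, 8.43]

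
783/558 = 1 + 25/62 ≈ 1.40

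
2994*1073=3212562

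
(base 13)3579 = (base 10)7536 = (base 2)1110101110000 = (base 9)11303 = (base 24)d20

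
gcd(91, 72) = 1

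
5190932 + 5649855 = 10840787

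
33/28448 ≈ 0.00116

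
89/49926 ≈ 0.00178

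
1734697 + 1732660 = 3467357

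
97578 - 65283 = 32295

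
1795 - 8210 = -6415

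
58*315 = 18270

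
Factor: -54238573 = -1*1151^1*47123^1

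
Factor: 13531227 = 3^1*577^1*7817^1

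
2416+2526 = 4942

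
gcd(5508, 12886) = 34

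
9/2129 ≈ 0.00423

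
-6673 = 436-7109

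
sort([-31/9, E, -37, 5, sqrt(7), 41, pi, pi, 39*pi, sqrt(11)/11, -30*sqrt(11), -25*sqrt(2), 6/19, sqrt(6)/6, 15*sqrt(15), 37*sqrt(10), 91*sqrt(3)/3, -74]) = [-30*sqrt(11), -74, -37, -25*sqrt(2), -31/9, sqrt(11)/11, 6/19, sqrt(6)/6, sqrt(7), E, pi, pi, 5, 41, 91*sqrt(3)/3, 15*sqrt(15), 37*sqrt(10), 39*pi]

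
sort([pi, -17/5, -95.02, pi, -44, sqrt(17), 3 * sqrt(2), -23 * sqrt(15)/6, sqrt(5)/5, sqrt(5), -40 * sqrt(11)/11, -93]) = [-95.02, -93, -44, -23 * sqrt(15)/6, -40 * sqrt(11)/11, -17/5, sqrt(5)/5, sqrt(5), pi, pi, sqrt(17), 3 * sqrt(2)]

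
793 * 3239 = 2568527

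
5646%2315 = 1016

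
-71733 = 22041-93774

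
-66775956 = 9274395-76050351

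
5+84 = 89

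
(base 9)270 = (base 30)7f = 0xe1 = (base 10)225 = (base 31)78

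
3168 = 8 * 396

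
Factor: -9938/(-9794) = 59^(-1) * 83^(-1) * 4969^1 = 4969/4897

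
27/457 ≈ 0.0591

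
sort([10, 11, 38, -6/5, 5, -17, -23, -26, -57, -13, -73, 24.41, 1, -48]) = [-73, -57, -48, -26, -23, -17, -13, -6/5, 1, 5, 10, 11, 24.41, 38]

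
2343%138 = 135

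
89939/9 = 9993+2/9 ≈ 9993.22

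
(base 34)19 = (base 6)111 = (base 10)43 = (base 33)1a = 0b101011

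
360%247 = 113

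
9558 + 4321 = 13879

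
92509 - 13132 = 79377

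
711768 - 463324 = 248444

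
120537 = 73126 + 47411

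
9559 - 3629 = 5930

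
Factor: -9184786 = -1*2^1*13^1*457^1*773^1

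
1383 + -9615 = -8232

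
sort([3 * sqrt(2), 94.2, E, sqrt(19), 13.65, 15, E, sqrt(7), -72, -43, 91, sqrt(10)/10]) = [-72, -43, sqrt(10)/10, sqrt(7), E, E, 3 * sqrt(2), sqrt(19), 13.65, 15, 91, 94.2]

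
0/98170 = 0 = 0.00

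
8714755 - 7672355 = 1042400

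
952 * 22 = 20944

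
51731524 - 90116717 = -38385193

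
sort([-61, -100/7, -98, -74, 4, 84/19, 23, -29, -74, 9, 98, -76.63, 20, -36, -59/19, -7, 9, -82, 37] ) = [-98, -82, -76.63, -74, -74, -61, -36, -29, -100/7, -7, -59/19, 4, 84/19, 9, 9, 20, 23, 37, 98] 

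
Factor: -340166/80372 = -1 * 2^(-1) * 71^(-1) * 601^1 = -601/142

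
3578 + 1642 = 5220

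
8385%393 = 132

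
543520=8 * 67940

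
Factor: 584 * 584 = 2^6 * 73^2 = 341056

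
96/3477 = 32/1159 ≈ 0.0276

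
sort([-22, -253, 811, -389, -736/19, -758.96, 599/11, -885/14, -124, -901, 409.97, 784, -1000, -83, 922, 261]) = [-1000, -901, -758.96, -389, -253, -124, -83, -885/14, -736/19, -22, 599/11, 261, 409.97, 784, 811, 922]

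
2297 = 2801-504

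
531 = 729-198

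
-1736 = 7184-8920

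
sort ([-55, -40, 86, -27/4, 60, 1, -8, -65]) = [-65, -55, -40, -8, -27/4, 1, 60, 86]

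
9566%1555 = 236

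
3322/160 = 1661/80≈20.76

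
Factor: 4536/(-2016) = -1*2^(-2)*3^2 = -9/4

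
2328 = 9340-7012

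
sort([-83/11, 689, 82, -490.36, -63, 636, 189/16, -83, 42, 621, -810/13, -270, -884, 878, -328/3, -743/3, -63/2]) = [-884, -490.36, -270, -743/3, -328/3, -83, -63, -810/13, -63/2, -83/11, 189/16, 42, 82, 621, 636, 689, 878]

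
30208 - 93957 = -63749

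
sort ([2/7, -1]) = [-1, 2/7]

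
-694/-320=2+27/160 ≈ 2.17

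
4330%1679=972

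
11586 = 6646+4940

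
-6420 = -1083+-5337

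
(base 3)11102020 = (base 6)22523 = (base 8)6223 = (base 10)3219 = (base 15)e49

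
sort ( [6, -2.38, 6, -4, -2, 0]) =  [-4, -2.38, -2, 0, 6, 6]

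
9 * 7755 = 69795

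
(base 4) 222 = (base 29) 1d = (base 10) 42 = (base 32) 1a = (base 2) 101010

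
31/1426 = 1/46 ≈ 0.0217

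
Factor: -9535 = -1*5^1*1907^1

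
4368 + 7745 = 12113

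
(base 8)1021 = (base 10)529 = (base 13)319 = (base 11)441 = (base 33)g1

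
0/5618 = 0 = 0.00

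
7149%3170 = 809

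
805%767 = 38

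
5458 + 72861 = 78319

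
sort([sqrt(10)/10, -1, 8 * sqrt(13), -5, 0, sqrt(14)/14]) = [-5, -1, 0, sqrt(14)/14, sqrt(10)/10, 8 * sqrt(13)]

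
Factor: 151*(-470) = -1*2^1*5^1*47^1*151^1 = -70970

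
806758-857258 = -50500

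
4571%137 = 50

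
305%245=60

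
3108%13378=3108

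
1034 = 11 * 94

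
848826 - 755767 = 93059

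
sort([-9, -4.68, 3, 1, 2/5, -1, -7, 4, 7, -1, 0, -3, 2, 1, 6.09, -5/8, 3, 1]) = [-9, -7, -4.68, -3, -1, -1, -5/8, 0, 2/5, 1, 1, 1, 2, 3, 3, 4, 6.09, 7]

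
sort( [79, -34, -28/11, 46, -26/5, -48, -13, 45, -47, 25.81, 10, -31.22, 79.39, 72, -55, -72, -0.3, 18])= [-72, -55, -48, -47, -34, -31.22, -13, -26/5, -28/11, -0.3, 10, 18, 25.81, 45, 46, 72, 79, 79.39]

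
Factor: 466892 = 2^2*151^1*773^1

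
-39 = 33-72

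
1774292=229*7748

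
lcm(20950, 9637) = 481850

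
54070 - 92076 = -38006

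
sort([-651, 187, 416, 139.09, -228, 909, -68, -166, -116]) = [-651, -228, -166, -116, -68, 139.09, 187, 416, 909]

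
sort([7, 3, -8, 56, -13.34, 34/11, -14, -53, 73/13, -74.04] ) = [-74.04, -53, -14, -13.34, -8, 3, 34/11, 73/13, 7, 56] 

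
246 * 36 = 8856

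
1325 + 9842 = 11167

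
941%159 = 146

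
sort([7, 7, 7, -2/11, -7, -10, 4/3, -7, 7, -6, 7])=[-10, -7, -7, -6, -2/11, 4/3, 7, 7, 7, 7, 7]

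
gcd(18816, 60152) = 8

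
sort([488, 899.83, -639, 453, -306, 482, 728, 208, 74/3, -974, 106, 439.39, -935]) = [-974, -935, -639, -306, 74/3, 106, 208, 439.39, 453, 482, 488, 728, 899.83]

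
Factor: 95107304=2^3*67^1*191^1*929^1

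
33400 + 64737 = 98137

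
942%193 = 170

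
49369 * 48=2369712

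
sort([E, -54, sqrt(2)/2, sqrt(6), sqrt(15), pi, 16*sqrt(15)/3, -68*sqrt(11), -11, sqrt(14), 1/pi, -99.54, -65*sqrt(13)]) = [-65*sqrt(13), -68*sqrt(11), -99.54, -54, -11, 1/pi, sqrt(2)/2, sqrt(6), E, pi, sqrt(14), sqrt(15), 16*sqrt(15)/3]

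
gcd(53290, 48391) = 1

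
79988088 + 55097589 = 135085677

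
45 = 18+27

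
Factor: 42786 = 2^1 * 3^2 * 2377^1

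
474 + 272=746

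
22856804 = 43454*526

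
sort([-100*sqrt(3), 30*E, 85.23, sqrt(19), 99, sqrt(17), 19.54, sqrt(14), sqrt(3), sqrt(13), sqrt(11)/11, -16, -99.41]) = [-100*sqrt(3), -99.41, -16, sqrt(11)/11, sqrt(3), sqrt(13), sqrt(14), sqrt(17), sqrt(19), 19.54, 30*E, 85.23, 99]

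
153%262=153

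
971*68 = 66028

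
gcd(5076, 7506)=54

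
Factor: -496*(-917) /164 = 2^2*7^1*31^1*41^(-1)*131^1 = 113708/41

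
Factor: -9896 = -1*2^3*1237^1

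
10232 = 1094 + 9138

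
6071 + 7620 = 13691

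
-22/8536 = -1/388 ≈ -0.00258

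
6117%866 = 55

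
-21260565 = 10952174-32212739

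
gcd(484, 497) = 1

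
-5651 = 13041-18692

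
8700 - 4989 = 3711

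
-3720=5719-9439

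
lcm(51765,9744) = 828240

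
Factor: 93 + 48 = 3^1 * 47^1 = 141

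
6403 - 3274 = 3129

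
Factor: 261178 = 2^1*130589^1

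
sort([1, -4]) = [-4, 1]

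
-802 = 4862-5664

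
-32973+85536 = 52563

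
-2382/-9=264+2/3 ≈ 264.67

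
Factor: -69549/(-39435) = 5^(-1)*11^(-1)*97^1 = 97/55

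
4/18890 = 2/9445 ≈ 0.000212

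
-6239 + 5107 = -1132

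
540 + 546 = 1086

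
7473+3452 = 10925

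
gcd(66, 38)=2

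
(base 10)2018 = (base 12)1202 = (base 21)4c2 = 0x7e2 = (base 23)3ih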